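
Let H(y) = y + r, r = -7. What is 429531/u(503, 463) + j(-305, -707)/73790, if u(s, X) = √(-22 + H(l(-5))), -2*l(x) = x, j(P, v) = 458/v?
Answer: -229/26084765 - 429531*I*√106/53 ≈ -8.7791e-6 - 83440.0*I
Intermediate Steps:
l(x) = -x/2
H(y) = -7 + y (H(y) = y - 7 = -7 + y)
u(s, X) = I*√106/2 (u(s, X) = √(-22 + (-7 - ½*(-5))) = √(-22 + (-7 + 5/2)) = √(-22 - 9/2) = √(-53/2) = I*√106/2)
429531/u(503, 463) + j(-305, -707)/73790 = 429531/((I*√106/2)) + (458/(-707))/73790 = 429531*(-I*√106/53) + (458*(-1/707))*(1/73790) = -429531*I*√106/53 - 458/707*1/73790 = -429531*I*√106/53 - 229/26084765 = -229/26084765 - 429531*I*√106/53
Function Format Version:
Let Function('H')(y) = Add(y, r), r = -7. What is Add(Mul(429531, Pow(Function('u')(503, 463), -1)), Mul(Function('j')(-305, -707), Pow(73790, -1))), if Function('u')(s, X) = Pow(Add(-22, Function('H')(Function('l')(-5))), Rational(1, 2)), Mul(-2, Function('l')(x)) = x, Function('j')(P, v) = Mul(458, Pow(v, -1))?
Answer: Add(Rational(-229, 26084765), Mul(Rational(-429531, 53), I, Pow(106, Rational(1, 2)))) ≈ Add(-8.7791e-6, Mul(-83440., I))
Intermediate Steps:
Function('l')(x) = Mul(Rational(-1, 2), x)
Function('H')(y) = Add(-7, y) (Function('H')(y) = Add(y, -7) = Add(-7, y))
Function('u')(s, X) = Mul(Rational(1, 2), I, Pow(106, Rational(1, 2))) (Function('u')(s, X) = Pow(Add(-22, Add(-7, Mul(Rational(-1, 2), -5))), Rational(1, 2)) = Pow(Add(-22, Add(-7, Rational(5, 2))), Rational(1, 2)) = Pow(Add(-22, Rational(-9, 2)), Rational(1, 2)) = Pow(Rational(-53, 2), Rational(1, 2)) = Mul(Rational(1, 2), I, Pow(106, Rational(1, 2))))
Add(Mul(429531, Pow(Function('u')(503, 463), -1)), Mul(Function('j')(-305, -707), Pow(73790, -1))) = Add(Mul(429531, Pow(Mul(Rational(1, 2), I, Pow(106, Rational(1, 2))), -1)), Mul(Mul(458, Pow(-707, -1)), Pow(73790, -1))) = Add(Mul(429531, Mul(Rational(-1, 53), I, Pow(106, Rational(1, 2)))), Mul(Mul(458, Rational(-1, 707)), Rational(1, 73790))) = Add(Mul(Rational(-429531, 53), I, Pow(106, Rational(1, 2))), Mul(Rational(-458, 707), Rational(1, 73790))) = Add(Mul(Rational(-429531, 53), I, Pow(106, Rational(1, 2))), Rational(-229, 26084765)) = Add(Rational(-229, 26084765), Mul(Rational(-429531, 53), I, Pow(106, Rational(1, 2))))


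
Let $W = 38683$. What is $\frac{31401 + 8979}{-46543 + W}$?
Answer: $- \frac{673}{131} \approx -5.1374$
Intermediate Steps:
$\frac{31401 + 8979}{-46543 + W} = \frac{31401 + 8979}{-46543 + 38683} = \frac{40380}{-7860} = 40380 \left(- \frac{1}{7860}\right) = - \frac{673}{131}$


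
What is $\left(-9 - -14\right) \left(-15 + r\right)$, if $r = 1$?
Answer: $-70$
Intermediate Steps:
$\left(-9 - -14\right) \left(-15 + r\right) = \left(-9 - -14\right) \left(-15 + 1\right) = \left(-9 + 14\right) \left(-14\right) = 5 \left(-14\right) = -70$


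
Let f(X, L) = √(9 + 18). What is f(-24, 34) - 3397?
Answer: -3397 + 3*√3 ≈ -3391.8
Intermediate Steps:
f(X, L) = 3*√3 (f(X, L) = √27 = 3*√3)
f(-24, 34) - 3397 = 3*√3 - 3397 = -3397 + 3*√3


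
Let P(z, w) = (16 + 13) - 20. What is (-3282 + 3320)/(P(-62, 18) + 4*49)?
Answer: 38/205 ≈ 0.18537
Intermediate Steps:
P(z, w) = 9 (P(z, w) = 29 - 20 = 9)
(-3282 + 3320)/(P(-62, 18) + 4*49) = (-3282 + 3320)/(9 + 4*49) = 38/(9 + 196) = 38/205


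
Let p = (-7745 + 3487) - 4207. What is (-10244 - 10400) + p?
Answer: -29109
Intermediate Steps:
p = -8465 (p = -4258 - 4207 = -8465)
(-10244 - 10400) + p = (-10244 - 10400) - 8465 = -20644 - 8465 = -29109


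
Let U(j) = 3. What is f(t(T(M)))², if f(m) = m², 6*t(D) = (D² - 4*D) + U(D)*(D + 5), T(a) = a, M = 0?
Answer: 625/16 ≈ 39.063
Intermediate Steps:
t(D) = 5/2 - D/6 + D²/6 (t(D) = ((D² - 4*D) + 3*(D + 5))/6 = ((D² - 4*D) + 3*(5 + D))/6 = ((D² - 4*D) + (15 + 3*D))/6 = (15 + D² - D)/6 = 5/2 - D/6 + D²/6)
f(t(T(M)))² = ((5/2 - ⅙*0 + (⅙)*0²)²)² = ((5/2 + 0 + (⅙)*0)²)² = ((5/2 + 0 + 0)²)² = ((5/2)²)² = (25/4)² = 625/16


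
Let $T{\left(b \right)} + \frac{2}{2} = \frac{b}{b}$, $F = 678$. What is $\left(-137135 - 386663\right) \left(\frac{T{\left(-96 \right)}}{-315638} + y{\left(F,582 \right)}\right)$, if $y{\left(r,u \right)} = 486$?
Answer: $-254565828$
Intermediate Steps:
$T{\left(b \right)} = 0$ ($T{\left(b \right)} = -1 + \frac{b}{b} = -1 + 1 = 0$)
$\left(-137135 - 386663\right) \left(\frac{T{\left(-96 \right)}}{-315638} + y{\left(F,582 \right)}\right) = \left(-137135 - 386663\right) \left(\frac{0}{-315638} + 486\right) = - 523798 \left(0 \left(- \frac{1}{315638}\right) + 486\right) = - 523798 \left(0 + 486\right) = \left(-523798\right) 486 = -254565828$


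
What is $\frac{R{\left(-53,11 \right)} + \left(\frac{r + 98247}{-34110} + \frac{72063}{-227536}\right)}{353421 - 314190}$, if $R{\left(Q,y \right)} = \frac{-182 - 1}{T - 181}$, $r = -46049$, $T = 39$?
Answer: $- \frac{153814930639}{10809100878018480} \approx -1.423 \cdot 10^{-5}$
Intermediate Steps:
$R{\left(Q,y \right)} = \frac{183}{142}$ ($R{\left(Q,y \right)} = \frac{-182 - 1}{39 - 181} = - \frac{183}{-142} = \left(-183\right) \left(- \frac{1}{142}\right) = \frac{183}{142}$)
$\frac{R{\left(-53,11 \right)} + \left(\frac{r + 98247}{-34110} + \frac{72063}{-227536}\right)}{353421 - 314190} = \frac{\frac{183}{142} + \left(\frac{-46049 + 98247}{-34110} + \frac{72063}{-227536}\right)}{353421 - 314190} = \frac{\frac{183}{142} + \left(52198 \left(- \frac{1}{34110}\right) + 72063 \left(- \frac{1}{227536}\right)\right)}{39231} = \left(\frac{183}{142} - \frac{7167496529}{3880626480}\right) \frac{1}{39231} = \left(- \frac{153814930639}{275524480080}\right) \frac{1}{39231} = - \frac{153814930639}{10809100878018480}$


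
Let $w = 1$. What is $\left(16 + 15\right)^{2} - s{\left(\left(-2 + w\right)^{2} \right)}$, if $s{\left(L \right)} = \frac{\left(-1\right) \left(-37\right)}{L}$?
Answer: $924$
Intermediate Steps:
$s{\left(L \right)} = \frac{37}{L}$
$\left(16 + 15\right)^{2} - s{\left(\left(-2 + w\right)^{2} \right)} = \left(16 + 15\right)^{2} - \frac{37}{\left(-2 + 1\right)^{2}} = 31^{2} - \frac{37}{\left(-1\right)^{2}} = 961 - \frac{37}{1} = 961 - 37 \cdot 1 = 961 - 37 = 924$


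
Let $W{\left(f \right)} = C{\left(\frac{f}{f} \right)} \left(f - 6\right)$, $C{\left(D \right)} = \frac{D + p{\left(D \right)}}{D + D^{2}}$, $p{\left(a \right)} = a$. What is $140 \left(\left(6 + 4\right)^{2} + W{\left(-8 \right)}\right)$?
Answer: $12040$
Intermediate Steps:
$C{\left(D \right)} = \frac{2 D}{D + D^{2}}$ ($C{\left(D \right)} = \frac{D + D}{D + D^{2}} = \frac{2 D}{D + D^{2}}$)
$W{\left(f \right)} = -6 + f$ ($W{\left(f \right)} = \frac{2}{1 + \frac{f}{f}} \left(f - 6\right) = \frac{2}{1 + 1} \left(-6 + f\right) = \frac{2}{2} \left(-6 + f\right) = 2 \cdot \frac{1}{2} \left(-6 + f\right) = 1 \left(-6 + f\right) = -6 + f$)
$140 \left(\left(6 + 4\right)^{2} + W{\left(-8 \right)}\right) = 140 \left(\left(6 + 4\right)^{2} - 14\right) = 140 \left(10^{2} - 14\right) = 140 \left(100 - 14\right) = 140 \cdot 86 = 12040$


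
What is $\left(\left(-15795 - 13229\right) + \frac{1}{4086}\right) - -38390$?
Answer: $\frac{38269477}{4086} \approx 9366.0$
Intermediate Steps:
$\left(\left(-15795 - 13229\right) + \frac{1}{4086}\right) - -38390 = \left(-29024 + \frac{1}{4086}\right) + 38390 = - \frac{118592063}{4086} + 38390 = \frac{38269477}{4086}$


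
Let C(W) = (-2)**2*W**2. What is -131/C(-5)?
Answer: -131/100 ≈ -1.3100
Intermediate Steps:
C(W) = 4*W**2
-131/C(-5) = -131/(4*(-5)**2) = -131/(4*25) = -131/100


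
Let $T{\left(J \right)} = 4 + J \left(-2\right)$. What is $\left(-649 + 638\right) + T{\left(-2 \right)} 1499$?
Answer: $11981$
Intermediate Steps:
$T{\left(J \right)} = 4 - 2 J$
$\left(-649 + 638\right) + T{\left(-2 \right)} 1499 = \left(-649 + 638\right) + \left(4 - -4\right) 1499 = -11 + \left(4 + 4\right) 1499 = -11 + 8 \cdot 1499 = -11 + 11992 = 11981$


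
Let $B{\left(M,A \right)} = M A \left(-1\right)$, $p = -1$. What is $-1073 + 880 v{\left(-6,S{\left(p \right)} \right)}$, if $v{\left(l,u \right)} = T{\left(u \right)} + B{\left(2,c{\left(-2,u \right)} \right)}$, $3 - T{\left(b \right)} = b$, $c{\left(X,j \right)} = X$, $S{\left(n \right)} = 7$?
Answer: $-1073$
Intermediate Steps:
$B{\left(M,A \right)} = - A M$ ($B{\left(M,A \right)} = A M \left(-1\right) = - A M$)
$T{\left(b \right)} = 3 - b$
$v{\left(l,u \right)} = 7 - u$ ($v{\left(l,u \right)} = \left(3 - u\right) - \left(-2\right) 2 = \left(3 - u\right) + 4 = 7 - u$)
$-1073 + 880 v{\left(-6,S{\left(p \right)} \right)} = -1073 + 880 \left(7 - 7\right) = -1073 + 880 \cdot 0 = -1073 + 0 = -1073$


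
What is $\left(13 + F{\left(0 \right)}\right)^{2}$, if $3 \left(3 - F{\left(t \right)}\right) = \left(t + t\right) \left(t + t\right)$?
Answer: $256$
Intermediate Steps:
$F{\left(t \right)} = 3 - \frac{4 t^{2}}{3}$ ($F{\left(t \right)} = 3 - \frac{\left(t + t\right) \left(t + t\right)}{3} = 3 - \frac{2 t 2 t}{3} = 3 - \frac{4 t^{2}}{3}$)
$\left(13 + F{\left(0 \right)}\right)^{2} = \left(13 + \left(3 - \frac{4 \cdot 0^{2}}{3}\right)\right)^{2} = \left(13 + \left(3 - 0\right)\right)^{2} = \left(13 + \left(3 + 0\right)\right)^{2} = \left(13 + 3\right)^{2} = 16^{2} = 256$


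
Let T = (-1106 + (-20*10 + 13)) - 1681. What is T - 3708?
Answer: -6682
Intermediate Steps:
T = -2974 (T = (-1106 + (-200 + 13)) - 1681 = (-1106 - 187) - 1681 = -1293 - 1681 = -2974)
T - 3708 = -2974 - 3708 = -6682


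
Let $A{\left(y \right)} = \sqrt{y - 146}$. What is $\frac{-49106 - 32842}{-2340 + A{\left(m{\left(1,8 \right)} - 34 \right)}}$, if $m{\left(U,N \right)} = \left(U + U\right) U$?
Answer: $\frac{95879160}{2737889} + \frac{40974 i \sqrt{178}}{2737889} \approx 35.019 + 0.19967 i$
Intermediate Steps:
$m{\left(U,N \right)} = 2 U^{2}$ ($m{\left(U,N \right)} = 2 U U = 2 U^{2}$)
$A{\left(y \right)} = \sqrt{-146 + y}$
$\frac{-49106 - 32842}{-2340 + A{\left(m{\left(1,8 \right)} - 34 \right)}} = \frac{-49106 - 32842}{-2340 + \sqrt{-146 - \left(34 - 2 \cdot 1^{2}\right)}} = - \frac{81948}{-2340 + \sqrt{-146 + \left(2 \cdot 1 - 34\right)}} = - \frac{81948}{-2340 + \sqrt{-146 + \left(2 - 34\right)}} = - \frac{81948}{-2340 + \sqrt{-146 - 32}} = - \frac{81948}{-2340 + \sqrt{-178}} = - \frac{81948}{-2340 + i \sqrt{178}}$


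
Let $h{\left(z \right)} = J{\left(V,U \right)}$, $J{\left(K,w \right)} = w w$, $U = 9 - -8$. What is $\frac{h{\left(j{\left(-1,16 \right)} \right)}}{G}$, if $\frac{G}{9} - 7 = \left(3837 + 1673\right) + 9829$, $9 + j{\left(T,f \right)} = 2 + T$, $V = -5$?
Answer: $\frac{289}{138114} \approx 0.0020925$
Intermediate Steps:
$U = 17$ ($U = 9 + 8 = 17$)
$J{\left(K,w \right)} = w^{2}$
$j{\left(T,f \right)} = -7 + T$ ($j{\left(T,f \right)} = -9 + \left(2 + T\right) = -7 + T$)
$h{\left(z \right)} = 289$ ($h{\left(z \right)} = 17^{2} = 289$)
$G = 138114$ ($G = 63 + 9 \left(\left(3837 + 1673\right) + 9829\right) = 63 + 9 \left(5510 + 9829\right) = 63 + 9 \cdot 15339 = 63 + 138051 = 138114$)
$\frac{h{\left(j{\left(-1,16 \right)} \right)}}{G} = \frac{289}{138114}$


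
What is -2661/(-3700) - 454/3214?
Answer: 3436327/5945900 ≈ 0.57793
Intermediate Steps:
-2661/(-3700) - 454/3214 = -2661*(-1/3700) - 454*1/3214 = 2661/3700 - 227/1607 = 3436327/5945900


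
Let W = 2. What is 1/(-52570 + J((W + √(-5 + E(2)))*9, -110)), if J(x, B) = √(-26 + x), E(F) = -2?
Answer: -1/(52570 - √(-8 + 9*I*√7)) ≈ -1.9023e-5 - 1.4727e-9*I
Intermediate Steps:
1/(-52570 + J((W + √(-5 + E(2)))*9, -110)) = 1/(-52570 + √(-26 + (2 + √(-5 - 2))*9)) = 1/(-52570 + √(-26 + (2 + √(-7))*9)) = 1/(-52570 + √(-26 + (2 + I*√7)*9)) = 1/(-52570 + √(-26 + (18 + 9*I*√7))) = 1/(-52570 + √(-8 + 9*I*√7))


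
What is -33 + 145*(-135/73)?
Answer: -21984/73 ≈ -301.15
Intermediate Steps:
-33 + 145*(-135/73) = -33 - 19575/73 = -21984/73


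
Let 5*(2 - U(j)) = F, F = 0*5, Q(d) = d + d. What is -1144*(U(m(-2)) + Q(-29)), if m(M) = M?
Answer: 64064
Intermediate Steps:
Q(d) = 2*d
F = 0
U(j) = 2 (U(j) = 2 - 1/5*0 = 2 + 0 = 2)
-1144*(U(m(-2)) + Q(-29)) = -1144*(2 + 2*(-29)) = -1144*(2 - 58) = -1144*(-56) = 64064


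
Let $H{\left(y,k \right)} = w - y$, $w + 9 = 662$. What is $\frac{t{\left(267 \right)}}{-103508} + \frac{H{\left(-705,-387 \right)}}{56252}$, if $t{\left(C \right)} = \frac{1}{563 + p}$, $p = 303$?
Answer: $\frac{4347437499}{180082597352} \approx 0.024141$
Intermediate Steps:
$w = 653$ ($w = -9 + 662 = 653$)
$H{\left(y,k \right)} = 653 - y$
$t{\left(C \right)} = \frac{1}{866}$ ($t{\left(C \right)} = \frac{1}{563 + 303} = \frac{1}{866}$)
$\frac{t{\left(267 \right)}}{-103508} + \frac{H{\left(-705,-387 \right)}}{56252} = \frac{1}{866 \left(-103508\right)} + \frac{653 - -705}{56252} = \frac{1}{866} \left(- \frac{1}{103508}\right) + \left(653 + 705\right) \frac{1}{56252} = - \frac{1}{89637928} + 1358 \cdot \frac{1}{56252} = - \frac{1}{89637928} + \frac{97}{4018} = \frac{4347437499}{180082597352}$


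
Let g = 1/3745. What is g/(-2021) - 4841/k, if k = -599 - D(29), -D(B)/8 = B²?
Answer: -36639816574/46388225205 ≈ -0.78985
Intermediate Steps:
D(B) = -8*B²
k = 6129 (k = -599 - (-8)*29² = -599 - (-8)*841 = -599 - 1*(-6728) = -599 + 6728 = 6129)
g = 1/3745 ≈ 0.00026702
g/(-2021) - 4841/k = (1/3745)/(-2021) - 4841/6129 = (1/3745)*(-1/2021) - 4841*1/6129 = -1/7568645 - 4841/6129 = -36639816574/46388225205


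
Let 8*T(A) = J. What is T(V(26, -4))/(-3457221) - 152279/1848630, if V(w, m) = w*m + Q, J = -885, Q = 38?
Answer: -701676869287/8521496609640 ≈ -0.082342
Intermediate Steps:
V(w, m) = 38 + m*w (V(w, m) = w*m + 38 = m*w + 38 = 38 + m*w)
T(A) = -885/8 (T(A) = (1/8)*(-885) = -885/8)
T(V(26, -4))/(-3457221) - 152279/1848630 = -885/8/(-3457221) - 152279/1848630 = -885/8*(-1/3457221) - 152279*1/1848630 = 295/9219256 - 152279/1848630 = -701676869287/8521496609640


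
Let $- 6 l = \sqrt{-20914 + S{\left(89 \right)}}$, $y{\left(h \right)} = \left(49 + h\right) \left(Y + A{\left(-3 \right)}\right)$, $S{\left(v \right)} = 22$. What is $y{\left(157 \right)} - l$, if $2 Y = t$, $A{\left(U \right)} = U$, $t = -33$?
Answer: $-4017 + \frac{i \sqrt{5223}}{3} \approx -4017.0 + 24.09 i$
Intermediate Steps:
$Y = - \frac{33}{2}$ ($Y = \frac{1}{2} \left(-33\right) = - \frac{33}{2} \approx -16.5$)
$y{\left(h \right)} = - \frac{1911}{2} - \frac{39 h}{2}$ ($y{\left(h \right)} = \left(49 + h\right) \left(- \frac{33}{2} - 3\right) = \left(49 + h\right) \left(- \frac{39}{2}\right) = - \frac{1911}{2} - \frac{39 h}{2}$)
$l = - \frac{i \sqrt{5223}}{3}$ ($l = - \frac{\sqrt{-20914 + 22}}{6} = - \frac{\sqrt{-20892}}{6} = - \frac{2 i \sqrt{5223}}{6} = - \frac{i \sqrt{5223}}{3} \approx - 24.09 i$)
$y{\left(157 \right)} - l = \left(- \frac{1911}{2} - \frac{6123}{2}\right) - - \frac{i \sqrt{5223}}{3} = \left(- \frac{1911}{2} - \frac{6123}{2}\right) + \frac{i \sqrt{5223}}{3} = -4017 + \frac{i \sqrt{5223}}{3}$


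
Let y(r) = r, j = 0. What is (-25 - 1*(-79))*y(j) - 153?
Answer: -153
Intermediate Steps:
(-25 - 1*(-79))*y(j) - 153 = (-25 - 1*(-79))*0 - 153 = (-25 + 79)*0 - 153 = 54*0 - 153 = 0 - 153 = -153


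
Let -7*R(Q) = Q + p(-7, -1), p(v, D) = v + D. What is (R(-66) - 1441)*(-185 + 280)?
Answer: -951235/7 ≈ -1.3589e+5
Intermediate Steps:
p(v, D) = D + v
R(Q) = 8/7 - Q/7 (R(Q) = -(Q + (-1 - 7))/7 = -(Q - 8)/7 = -(-8 + Q)/7 = 8/7 - Q/7)
(R(-66) - 1441)*(-185 + 280) = ((8/7 - ⅐*(-66)) - 1441)*(-185 + 280) = ((8/7 + 66/7) - 1441)*95 = (74/7 - 1441)*95 = -10013/7*95 = -951235/7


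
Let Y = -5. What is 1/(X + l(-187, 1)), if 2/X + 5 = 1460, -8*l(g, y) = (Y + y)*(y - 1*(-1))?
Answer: 1455/1457 ≈ 0.99863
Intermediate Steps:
l(g, y) = -(1 + y)*(-5 + y)/8 (l(g, y) = -(-5 + y)*(y - 1*(-1))/8 = -(-5 + y)*(y + 1)/8 = -(-5 + y)*(1 + y)/8 = -(1 + y)*(-5 + y)/8)
X = 2/1455 (X = 2/(-5 + 1460) = 2/1455 ≈ 0.0013746)
1/(X + l(-187, 1)) = 1/(2/1455 + (5/8 + (1/2)*1 - 1/8*1**2)) = 1/(2/1455 + (5/8 + 1/2 - 1/8*1)) = 1/(2/1455 + (5/8 + 1/2 - 1/8)) = 1/(2/1455 + 1) = 1/(1457/1455) = 1455/1457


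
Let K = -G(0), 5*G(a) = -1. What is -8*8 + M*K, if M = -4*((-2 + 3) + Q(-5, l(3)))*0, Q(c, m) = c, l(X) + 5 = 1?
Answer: -64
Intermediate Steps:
l(X) = -4 (l(X) = -5 + 1 = -4)
G(a) = -⅕ (G(a) = (⅕)*(-1) = -⅕)
M = 0 (M = -4*((-2 + 3) - 5)*0 = -4*(1 - 5)*0 = -4*(-4)*0 = 16*0 = 0)
K = ⅕ (K = -1*(-⅕) = ⅕ ≈ 0.20000)
-8*8 + M*K = -8*8 + 0*(⅕) = -64 + 0 = -64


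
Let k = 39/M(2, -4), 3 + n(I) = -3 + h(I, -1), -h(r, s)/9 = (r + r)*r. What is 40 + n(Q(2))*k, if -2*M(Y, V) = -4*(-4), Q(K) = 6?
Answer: 12913/4 ≈ 3228.3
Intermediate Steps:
h(r, s) = -18*r² (h(r, s) = -9*(r + r)*r = -9*2*r*r = -18*r²)
n(I) = -6 - 18*I² (n(I) = -3 + (-3 - 18*I²) = -6 - 18*I²)
M(Y, V) = -8 (M(Y, V) = -(-2)*(-4) = -½*16 = -8)
k = -39/8 (k = 39/(-8) = 39*(-⅛) = -39/8 ≈ -4.8750)
40 + n(Q(2))*k = 40 + (-6 - 18*6²)*(-39/8) = 40 + (-6 - 18*36)*(-39/8) = 40 + (-6 - 648)*(-39/8) = 40 - 654*(-39/8) = 40 + 12753/4 = 12913/4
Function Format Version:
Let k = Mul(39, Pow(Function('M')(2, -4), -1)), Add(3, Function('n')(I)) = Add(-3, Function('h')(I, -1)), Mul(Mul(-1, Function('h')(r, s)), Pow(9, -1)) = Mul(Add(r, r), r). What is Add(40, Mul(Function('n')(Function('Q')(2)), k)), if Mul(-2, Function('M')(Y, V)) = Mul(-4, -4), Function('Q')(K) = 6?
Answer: Rational(12913, 4) ≈ 3228.3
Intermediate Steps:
Function('h')(r, s) = Mul(-18, Pow(r, 2)) (Function('h')(r, s) = Mul(-9, Mul(Add(r, r), r)) = Mul(-9, Mul(Mul(2, r), r)) = Mul(-9, Mul(2, Pow(r, 2))) = Mul(-18, Pow(r, 2)))
Function('n')(I) = Add(-6, Mul(-18, Pow(I, 2))) (Function('n')(I) = Add(-3, Add(-3, Mul(-18, Pow(I, 2)))) = Add(-6, Mul(-18, Pow(I, 2))))
Function('M')(Y, V) = -8 (Function('M')(Y, V) = Mul(Rational(-1, 2), Mul(-4, -4)) = Mul(Rational(-1, 2), 16) = -8)
k = Rational(-39, 8) (k = Mul(39, Pow(-8, -1)) = Mul(39, Rational(-1, 8)) = Rational(-39, 8) ≈ -4.8750)
Add(40, Mul(Function('n')(Function('Q')(2)), k)) = Add(40, Mul(Add(-6, Mul(-18, Pow(6, 2))), Rational(-39, 8))) = Add(40, Mul(Add(-6, Mul(-18, 36)), Rational(-39, 8))) = Add(40, Mul(Add(-6, -648), Rational(-39, 8))) = Add(40, Mul(-654, Rational(-39, 8))) = Add(40, Rational(12753, 4)) = Rational(12913, 4)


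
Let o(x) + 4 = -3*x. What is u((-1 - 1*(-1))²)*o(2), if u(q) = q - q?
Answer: 0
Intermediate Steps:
o(x) = -4 - 3*x
u(q) = 0
u((-1 - 1*(-1))²)*o(2) = 0*(-4 - 3*2) = 0*(-4 - 6) = 0*(-10) = 0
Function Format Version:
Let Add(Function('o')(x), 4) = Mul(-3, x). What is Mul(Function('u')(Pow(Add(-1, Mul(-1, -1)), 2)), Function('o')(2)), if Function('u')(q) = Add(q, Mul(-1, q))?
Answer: 0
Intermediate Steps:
Function('o')(x) = Add(-4, Mul(-3, x))
Function('u')(q) = 0
Mul(Function('u')(Pow(Add(-1, Mul(-1, -1)), 2)), Function('o')(2)) = Mul(0, Add(-4, Mul(-3, 2))) = Mul(0, Add(-4, -6)) = Mul(0, -10) = 0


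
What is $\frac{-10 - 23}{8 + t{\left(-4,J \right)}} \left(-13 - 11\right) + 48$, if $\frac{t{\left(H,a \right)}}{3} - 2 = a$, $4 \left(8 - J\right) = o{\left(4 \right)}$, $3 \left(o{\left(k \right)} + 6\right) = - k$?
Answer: $\frac{1920}{29} \approx 66.207$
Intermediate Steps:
$o{\left(k \right)} = -6 - \frac{k}{3}$ ($o{\left(k \right)} = -6 + \frac{\left(-1\right) k}{3} = -6 - \frac{k}{3}$)
$J = \frac{59}{6}$ ($J = 8 - \frac{-6 - \frac{4}{3}}{4} = 8 - - \frac{11}{6} = 8 + \frac{11}{6} = \frac{59}{6} \approx 9.8333$)
$t{\left(H,a \right)} = 6 + 3 a$
$\frac{-10 - 23}{8 + t{\left(-4,J \right)}} \left(-13 - 11\right) + 48 = \frac{-10 - 23}{8 + \left(6 + 3 \cdot \frac{59}{6}\right)} \left(-13 - 11\right) + 48 = - \frac{33}{8 + \left(6 + \frac{59}{2}\right)} \left(-13 - 11\right) + 48 = - \frac{33}{8 + \frac{71}{2}} \left(-24\right) + 48 = - \frac{33}{\frac{87}{2}} \left(-24\right) + 48 = \left(-33\right) \frac{2}{87} \left(-24\right) + 48 = \left(- \frac{22}{29}\right) \left(-24\right) + 48 = \frac{528}{29} + 48 = \frac{1920}{29}$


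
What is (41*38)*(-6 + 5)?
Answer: -1558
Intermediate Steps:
(41*38)*(-6 + 5) = 1558*(-1) = -1558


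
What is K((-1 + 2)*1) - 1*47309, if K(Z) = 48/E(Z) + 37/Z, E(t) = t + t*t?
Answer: -47248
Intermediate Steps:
E(t) = t + t²
K(Z) = 37/Z + 48/(Z*(1 + Z)) (K(Z) = 48/((Z*(1 + Z))) + 37/Z = 48*(1/(Z*(1 + Z))) + 37/Z = 48/(Z*(1 + Z)) + 37/Z = 37/Z + 48/(Z*(1 + Z)))
K((-1 + 2)*1) - 1*47309 = (85 + 37*((-1 + 2)*1))/((((-1 + 2)*1))*(1 + (-1 + 2)*1)) - 1*47309 = (85 + 37*(1*1))/(((1*1))*(1 + 1*1)) - 47309 = (85 + 37*1)/(1*(1 + 1)) - 47309 = 1*(85 + 37)/2 - 47309 = 1*(½)*122 - 47309 = 61 - 47309 = -47248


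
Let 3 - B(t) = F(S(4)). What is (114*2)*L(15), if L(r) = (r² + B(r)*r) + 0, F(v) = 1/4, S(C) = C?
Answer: 60705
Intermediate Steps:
F(v) = ¼
B(t) = 11/4 (B(t) = 3 - 1*¼ = 3 - ¼ = 11/4)
L(r) = r² + 11*r/4 (L(r) = (r² + 11*r/4) + 0 = r² + 11*r/4)
(114*2)*L(15) = (114*2)*((¼)*15*(11 + 4*15)) = 228*((¼)*15*(11 + 60)) = 228*((¼)*15*71) = 228*(1065/4) = 60705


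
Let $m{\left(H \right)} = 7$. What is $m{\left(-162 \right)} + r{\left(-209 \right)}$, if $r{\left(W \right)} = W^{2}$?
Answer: $43688$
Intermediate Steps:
$m{\left(-162 \right)} + r{\left(-209 \right)} = 7 + \left(-209\right)^{2} = 7 + 43681 = 43688$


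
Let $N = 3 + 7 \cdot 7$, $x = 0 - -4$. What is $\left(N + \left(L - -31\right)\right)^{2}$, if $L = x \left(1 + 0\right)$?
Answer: $7569$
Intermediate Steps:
$x = 4$ ($x = 0 + 4 = 4$)
$L = 4$ ($L = 4 \left(1 + 0\right) = 4 \cdot 1 = 4$)
$N = 52$ ($N = 3 + 49 = 52$)
$\left(N + \left(L - -31\right)\right)^{2} = \left(52 + \left(4 - -31\right)\right)^{2} = \left(52 + \left(4 + 31\right)\right)^{2} = \left(52 + 35\right)^{2} = 87^{2} = 7569$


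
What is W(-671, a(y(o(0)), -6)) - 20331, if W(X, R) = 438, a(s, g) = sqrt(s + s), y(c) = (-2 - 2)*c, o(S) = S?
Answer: -19893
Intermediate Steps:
y(c) = -4*c
a(s, g) = sqrt(2)*sqrt(s) (a(s, g) = sqrt(2*s) = sqrt(2)*sqrt(s))
W(-671, a(y(o(0)), -6)) - 20331 = 438 - 20331 = -19893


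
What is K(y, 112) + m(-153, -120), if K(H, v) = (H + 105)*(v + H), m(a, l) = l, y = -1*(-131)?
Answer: 57228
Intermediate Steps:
y = 131
K(H, v) = (105 + H)*(H + v)
K(y, 112) + m(-153, -120) = (131² + 105*131 + 105*112 + 131*112) - 120 = (17161 + 13755 + 11760 + 14672) - 120 = 57348 - 120 = 57228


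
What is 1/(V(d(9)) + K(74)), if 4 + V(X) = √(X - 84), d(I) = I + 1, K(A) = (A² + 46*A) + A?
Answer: 4475/40051287 - I*√74/80102574 ≈ 0.00011173 - 1.0739e-7*I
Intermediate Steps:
K(A) = A² + 47*A
d(I) = 1 + I
V(X) = -4 + √(-84 + X) (V(X) = -4 + √(X - 84) = -4 + √(-84 + X))
1/(V(d(9)) + K(74)) = 1/((-4 + √(-84 + (1 + 9))) + 74*(47 + 74)) = 1/((-4 + √(-84 + 10)) + 74*121) = 1/((-4 + √(-74)) + 8954) = 1/((-4 + I*√74) + 8954) = 1/(8950 + I*√74)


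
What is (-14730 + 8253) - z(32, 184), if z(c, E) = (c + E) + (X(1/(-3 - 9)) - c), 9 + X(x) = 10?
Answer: -6662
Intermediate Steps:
X(x) = 1 (X(x) = -9 + 10 = 1)
z(c, E) = 1 + E (z(c, E) = (c + E) + (1 - c) = (E + c) + (1 - c) = 1 + E)
(-14730 + 8253) - z(32, 184) = (-14730 + 8253) - (1 + 184) = -6477 - 1*185 = -6477 - 185 = -6662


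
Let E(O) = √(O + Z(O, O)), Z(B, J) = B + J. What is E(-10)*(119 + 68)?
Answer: 187*I*√30 ≈ 1024.2*I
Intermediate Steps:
E(O) = √3*√O (E(O) = √(O + (O + O)) = √(O + 2*O) = √(3*O) = √3*√O)
E(-10)*(119 + 68) = (√3*√(-10))*(119 + 68) = (√3*(I*√10))*187 = (I*√30)*187 = 187*I*√30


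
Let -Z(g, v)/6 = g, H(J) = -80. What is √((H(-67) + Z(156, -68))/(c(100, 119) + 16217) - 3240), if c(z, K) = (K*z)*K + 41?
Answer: 2*I*√415459102587943/716179 ≈ 56.921*I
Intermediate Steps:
Z(g, v) = -6*g
c(z, K) = 41 + z*K² (c(z, K) = z*K² + 41 = 41 + z*K²)
√((H(-67) + Z(156, -68))/(c(100, 119) + 16217) - 3240) = √((-80 - 6*156)/((41 + 100*119²) + 16217) - 3240) = √((-80 - 936)/((41 + 100*14161) + 16217) - 3240) = √(-1016/((41 + 1416100) + 16217) - 3240) = √(-1016/(1416141 + 16217) - 3240) = √(-1016/1432358 - 3240) = √(-1016*1/1432358 - 3240) = √(-508/716179 - 3240) = √(-2320420468/716179) = 2*I*√415459102587943/716179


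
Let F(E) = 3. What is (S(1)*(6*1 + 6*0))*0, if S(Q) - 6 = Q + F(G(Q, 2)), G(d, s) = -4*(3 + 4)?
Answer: 0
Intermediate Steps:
G(d, s) = -28 (G(d, s) = -4*7 = -28)
S(Q) = 9 + Q (S(Q) = 6 + (Q + 3) = 6 + (3 + Q) = 9 + Q)
(S(1)*(6*1 + 6*0))*0 = ((9 + 1)*(6*1 + 6*0))*0 = (10*(6 + 0))*0 = (10*6)*0 = 60*0 = 0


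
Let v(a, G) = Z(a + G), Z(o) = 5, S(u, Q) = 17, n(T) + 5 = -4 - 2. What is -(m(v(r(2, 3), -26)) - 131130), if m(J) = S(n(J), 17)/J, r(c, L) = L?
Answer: 655633/5 ≈ 1.3113e+5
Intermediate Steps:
n(T) = -11 (n(T) = -5 + (-4 - 2) = -5 - 6 = -11)
v(a, G) = 5
m(J) = 17/J
-(m(v(r(2, 3), -26)) - 131130) = -(17/5 - 131130) = -1*(-655633/5) = 655633/5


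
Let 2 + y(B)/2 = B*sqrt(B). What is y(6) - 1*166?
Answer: -170 + 12*sqrt(6) ≈ -140.61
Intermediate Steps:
y(B) = -4 + 2*B**(3/2) (y(B) = -4 + 2*(B*sqrt(B)) = -4 + 2*B**(3/2))
y(6) - 1*166 = (-4 + 2*6**(3/2)) - 1*166 = (-4 + 2*(6*sqrt(6))) - 166 = (-4 + 12*sqrt(6)) - 166 = -170 + 12*sqrt(6)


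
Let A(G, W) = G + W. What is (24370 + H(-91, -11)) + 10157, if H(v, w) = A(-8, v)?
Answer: 34428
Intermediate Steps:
H(v, w) = -8 + v
(24370 + H(-91, -11)) + 10157 = (24370 + (-8 - 91)) + 10157 = (24370 - 99) + 10157 = 24271 + 10157 = 34428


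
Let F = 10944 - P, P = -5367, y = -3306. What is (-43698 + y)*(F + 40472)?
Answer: -2669028132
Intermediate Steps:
F = 16311 (F = 10944 - 1*(-5367) = 10944 + 5367 = 16311)
(-43698 + y)*(F + 40472) = (-43698 - 3306)*(16311 + 40472) = -47004*56783 = -2669028132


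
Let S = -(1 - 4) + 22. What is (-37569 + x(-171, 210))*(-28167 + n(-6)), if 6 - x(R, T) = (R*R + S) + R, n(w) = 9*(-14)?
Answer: 1885954794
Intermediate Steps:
n(w) = -126
S = 25 (S = -1*(-3) + 22 = 3 + 22 = 25)
x(R, T) = -19 - R - R**2 (x(R, T) = 6 - ((R*R + 25) + R) = 6 - ((R**2 + 25) + R) = 6 - ((25 + R**2) + R) = 6 - (25 + R + R**2) = 6 + (-25 - R - R**2) = -19 - R - R**2)
(-37569 + x(-171, 210))*(-28167 + n(-6)) = (-37569 + (-19 - 1*(-171) - 1*(-171)**2))*(-28167 - 126) = (-37569 + (-19 + 171 - 1*29241))*(-28293) = (-37569 + (-19 + 171 - 29241))*(-28293) = (-37569 - 29089)*(-28293) = -66658*(-28293) = 1885954794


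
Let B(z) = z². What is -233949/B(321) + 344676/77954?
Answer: 2879749895/1338743019 ≈ 2.1511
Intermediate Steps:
-233949/B(321) + 344676/77954 = -233949/(321²) + 344676/77954 = -233949/103041 + 344676*(1/77954) = -233949*1/103041 + 172338/38977 = -77983/34347 + 172338/38977 = 2879749895/1338743019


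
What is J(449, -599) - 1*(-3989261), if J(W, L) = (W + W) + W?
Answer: 3990608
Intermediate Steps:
J(W, L) = 3*W (J(W, L) = 2*W + W = 3*W)
J(449, -599) - 1*(-3989261) = 3*449 - 1*(-3989261) = 1347 + 3989261 = 3990608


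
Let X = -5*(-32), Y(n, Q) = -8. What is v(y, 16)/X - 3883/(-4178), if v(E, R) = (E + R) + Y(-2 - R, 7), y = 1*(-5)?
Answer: 316907/334240 ≈ 0.94814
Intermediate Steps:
y = -5
v(E, R) = -8 + E + R (v(E, R) = (E + R) - 8 = -8 + E + R)
X = 160
v(y, 16)/X - 3883/(-4178) = (-8 - 5 + 16)/160 - 3883/(-4178) = 3*(1/160) - 3883*(-1/4178) = 3/160 + 3883/4178 = 316907/334240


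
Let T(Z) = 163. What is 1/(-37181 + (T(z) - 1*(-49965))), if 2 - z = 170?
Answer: 1/12947 ≈ 7.7238e-5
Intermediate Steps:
z = -168 (z = 2 - 1*170 = 2 - 170 = -168)
1/(-37181 + (T(z) - 1*(-49965))) = 1/(-37181 + (163 - 1*(-49965))) = 1/(-37181 + (163 + 49965)) = 1/(-37181 + 50128) = 1/12947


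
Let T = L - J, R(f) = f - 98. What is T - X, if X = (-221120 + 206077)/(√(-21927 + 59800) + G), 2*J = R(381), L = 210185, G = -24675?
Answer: 127877840306187/608817752 - 165473*√313/608817752 ≈ 2.1004e+5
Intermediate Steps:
R(f) = -98 + f
J = 283/2 (J = (-98 + 381)/2 = (½)*283 = 283/2 ≈ 141.50)
X = -15043/(-24675 + 11*√313) (X = (-221120 + 206077)/(√(-21927 + 59800) - 24675) = -15043/(√37873 - 24675) = -15043/(11*√313 - 24675) = -15043/(-24675 + 11*√313) ≈ 0.61449)
T = 420087/2 (T = 210185 - 1*283/2 = 210185 - 283/2 = 420087/2 ≈ 2.1004e+5)
T - X = 420087/2 - (371186025/608817752 + 165473*√313/608817752) = 420087/2 + (-371186025/608817752 - 165473*√313/608817752) = 127877840306187/608817752 - 165473*√313/608817752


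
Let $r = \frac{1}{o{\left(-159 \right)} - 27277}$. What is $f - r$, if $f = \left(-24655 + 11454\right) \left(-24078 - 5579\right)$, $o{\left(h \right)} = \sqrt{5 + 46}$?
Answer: $\frac{291291106916359923}{744034678} + \frac{\sqrt{51}}{744034678} \approx 3.915 \cdot 10^{8}$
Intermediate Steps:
$o{\left(h \right)} = \sqrt{51}$
$f = 391502057$ ($f = \left(-13201\right) \left(-29657\right) = 391502057$)
$r = \frac{1}{-27277 + \sqrt{51}}$ ($r = \frac{1}{\sqrt{51} - 27277} = \frac{1}{-27277 + \sqrt{51}} \approx -3.6671 \cdot 10^{-5}$)
$f - r = 391502057 - \left(- \frac{27277}{744034678} - \frac{\sqrt{51}}{744034678}\right) = 391502057 + \left(\frac{27277}{744034678} + \frac{\sqrt{51}}{744034678}\right) = \frac{291291106916359923}{744034678} + \frac{\sqrt{51}}{744034678}$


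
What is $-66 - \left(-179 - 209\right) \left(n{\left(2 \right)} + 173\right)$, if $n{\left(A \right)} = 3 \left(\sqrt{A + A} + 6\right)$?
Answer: $76370$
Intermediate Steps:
$n{\left(A \right)} = 18 + 3 \sqrt{2} \sqrt{A}$ ($n{\left(A \right)} = 3 \left(\sqrt{2 A} + 6\right) = 3 \left(\sqrt{2} \sqrt{A} + 6\right) = 3 \left(6 + \sqrt{2} \sqrt{A}\right) = 18 + 3 \sqrt{2} \sqrt{A}$)
$-66 - \left(-179 - 209\right) \left(n{\left(2 \right)} + 173\right) = -66 - \left(-179 - 209\right) \left(\left(18 + 3 \sqrt{2} \sqrt{2}\right) + 173\right) = -66 - - 388 \left(\left(18 + 6\right) + 173\right) = -66 - - 388 \left(24 + 173\right) = -66 - \left(-388\right) 197 = -66 - -76436 = -66 + 76436 = 76370$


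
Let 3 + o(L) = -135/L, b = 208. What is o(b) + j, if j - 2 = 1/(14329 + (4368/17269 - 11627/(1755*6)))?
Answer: -127662498979363/77419602561808 ≈ -1.6490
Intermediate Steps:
o(L) = -3 - 135/L
j = 744445232912/372209627701 (j = 2 + 1/(14329 + (4368/17269 - 11627/(1755*6))) = 2 + 1/(14329 + (4368*(1/17269) - 11627/10530)) = 2 + 1/(14329 + (624/2467 - 11627*1/10530)) = 2 + 1/(14329 + (624/2467 - 11627/10530)) = 2 + 1/(14329 - 22113089/25977510) = 2 + 1/(372209627701/25977510) = 2 + 25977510/372209627701 = 744445232912/372209627701 ≈ 2.0001)
o(b) + j = (-3 - 135/208) + 744445232912/372209627701 = -759/208 + 744445232912/372209627701 = -127662498979363/77419602561808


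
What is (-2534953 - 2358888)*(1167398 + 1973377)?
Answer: -15370453466775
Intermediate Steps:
(-2534953 - 2358888)*(1167398 + 1973377) = -4893841*3140775 = -15370453466775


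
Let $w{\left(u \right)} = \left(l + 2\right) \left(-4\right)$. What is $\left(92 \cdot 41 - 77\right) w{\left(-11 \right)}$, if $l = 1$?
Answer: $-44340$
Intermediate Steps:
$w{\left(u \right)} = -12$ ($w{\left(u \right)} = \left(1 + 2\right) \left(-4\right) = 3 \left(-4\right) = -12$)
$\left(92 \cdot 41 - 77\right) w{\left(-11 \right)} = \left(92 \cdot 41 - 77\right) \left(-12\right) = \left(3772 - 77\right) \left(-12\right) = 3695 \left(-12\right) = -44340$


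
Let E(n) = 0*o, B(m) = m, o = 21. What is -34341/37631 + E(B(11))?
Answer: -34341/37631 ≈ -0.91257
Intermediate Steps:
E(n) = 0 (E(n) = 0*21 = 0)
-34341/37631 + E(B(11)) = -34341/37631 + 0 = -34341/37631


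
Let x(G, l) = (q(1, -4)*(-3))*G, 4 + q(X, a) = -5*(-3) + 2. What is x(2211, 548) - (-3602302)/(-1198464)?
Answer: -51672977279/599232 ≈ -86232.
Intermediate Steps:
q(X, a) = 13 (q(X, a) = -4 + (-5*(-3) + 2) = -4 + (15 + 2) = -4 + 17 = 13)
x(G, l) = -39*G (x(G, l) = (13*(-3))*G = -39*G)
x(2211, 548) - (-3602302)/(-1198464) = -39*2211 - (-3602302)/(-1198464) = -86229 - (-3602302)*(-1)/1198464 = -86229 - 1*1801151/599232 = -86229 - 1801151/599232 = -51672977279/599232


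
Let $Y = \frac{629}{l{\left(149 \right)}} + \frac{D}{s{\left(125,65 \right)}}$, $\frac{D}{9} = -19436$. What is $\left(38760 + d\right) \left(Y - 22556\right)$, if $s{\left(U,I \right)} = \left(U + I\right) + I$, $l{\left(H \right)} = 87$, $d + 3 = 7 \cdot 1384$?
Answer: $- \frac{1664773194239}{1479} \approx -1.1256 \cdot 10^{9}$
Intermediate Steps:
$d = 9685$ ($d = -3 + 7 \cdot 1384 = -3 + 9688 = 9685$)
$D = -174924$ ($D = 9 \left(-19436\right) = -174924$)
$s{\left(U,I \right)} = U + 2 I$ ($s{\left(U,I \right)} = \left(I + U\right) + I = U + 2 I$)
$Y = - \frac{5019331}{7395}$ ($Y = \frac{629}{87} - \frac{174924}{125 + 2 \cdot 65} = 629 \cdot \frac{1}{87} - \frac{174924}{125 + 130} = \frac{629}{87} - \frac{174924}{255} = \frac{629}{87} - \frac{58308}{85} = - \frac{5019331}{7395} \approx -678.75$)
$\left(38760 + d\right) \left(Y - 22556\right) = \left(38760 + 9685\right) \left(- \frac{5019331}{7395} - 22556\right) = 48445 \left(- \frac{171820951}{7395}\right) = - \frac{1664773194239}{1479}$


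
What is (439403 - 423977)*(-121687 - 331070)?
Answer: -6984229482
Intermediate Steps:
(439403 - 423977)*(-121687 - 331070) = 15426*(-452757) = -6984229482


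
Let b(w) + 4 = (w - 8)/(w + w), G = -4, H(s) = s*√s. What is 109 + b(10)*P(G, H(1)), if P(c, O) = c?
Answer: 623/5 ≈ 124.60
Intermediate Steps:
H(s) = s^(3/2)
b(w) = -4 + (-8 + w)/(2*w) (b(w) = -4 + (w - 8)/(w + w) = -4 + (-8 + w)/((2*w)) = -4 + (-8 + w)*(1/(2*w)) = -4 + (-8 + w)/(2*w))
109 + b(10)*P(G, H(1)) = 109 + (-7/2 - 4/10)*(-4) = 109 + (-7/2 - 4*⅒)*(-4) = 109 + (-7/2 - ⅖)*(-4) = 109 - 39/10*(-4) = 109 + 78/5 = 623/5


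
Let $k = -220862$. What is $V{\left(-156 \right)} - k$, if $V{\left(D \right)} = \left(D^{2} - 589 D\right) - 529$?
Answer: $336553$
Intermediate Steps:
$V{\left(D \right)} = -529 + D^{2} - 589 D$
$V{\left(-156 \right)} - k = \left(-529 + \left(-156\right)^{2} - -91884\right) - -220862 = \left(-529 + 24336 + 91884\right) + 220862 = 115691 + 220862 = 336553$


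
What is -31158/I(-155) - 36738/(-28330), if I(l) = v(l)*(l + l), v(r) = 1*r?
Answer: 44127738/68062825 ≈ 0.64834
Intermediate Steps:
v(r) = r
I(l) = 2*l**2 (I(l) = l*(l + l) = l*(2*l) = 2*l**2)
-31158/I(-155) - 36738/(-28330) = -31158/(2*(-155)**2) - 36738/(-28330) = -31158/(2*24025) - 36738*(-1/28330) = -31158/48050 + 18369/14165 = -31158*1/48050 + 18369/14165 = -15579/24025 + 18369/14165 = 44127738/68062825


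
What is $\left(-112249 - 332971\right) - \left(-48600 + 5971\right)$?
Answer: $-402591$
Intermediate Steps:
$\left(-112249 - 332971\right) - \left(-48600 + 5971\right) = -445220 - -42629 = -445220 + \left(-33456 + 76085\right) = -445220 + 42629 = -402591$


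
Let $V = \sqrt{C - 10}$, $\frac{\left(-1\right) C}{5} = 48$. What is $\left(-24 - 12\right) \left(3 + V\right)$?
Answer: $-108 - 180 i \sqrt{10} \approx -108.0 - 569.21 i$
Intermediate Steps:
$C = -240$ ($C = \left(-5\right) 48 = -240$)
$V = 5 i \sqrt{10}$ ($V = \sqrt{-240 - 10} = \sqrt{-250} = 5 i \sqrt{10} \approx 15.811 i$)
$\left(-24 - 12\right) \left(3 + V\right) = \left(-24 - 12\right) \left(3 + 5 i \sqrt{10}\right) = - 36 \left(3 + 5 i \sqrt{10}\right) = -108 - 180 i \sqrt{10}$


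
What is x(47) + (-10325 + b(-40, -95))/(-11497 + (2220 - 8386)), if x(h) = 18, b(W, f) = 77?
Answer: 328182/17663 ≈ 18.580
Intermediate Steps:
x(47) + (-10325 + b(-40, -95))/(-11497 + (2220 - 8386)) = 18 + (-10325 + 77)/(-11497 + (2220 - 8386)) = 18 - 10248/(-11497 - 6166) = 18 - 10248/(-17663) = 18 - 10248*(-1/17663) = 18 + 10248/17663 = 328182/17663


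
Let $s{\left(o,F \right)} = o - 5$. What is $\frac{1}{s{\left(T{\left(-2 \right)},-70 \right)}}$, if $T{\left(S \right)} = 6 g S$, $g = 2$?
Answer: $- \frac{1}{29} \approx -0.034483$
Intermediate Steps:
$T{\left(S \right)} = 12 S$ ($T{\left(S \right)} = 6 \cdot 2 S = 12 S$)
$s{\left(o,F \right)} = -5 + o$
$\frac{1}{s{\left(T{\left(-2 \right)},-70 \right)}} = \frac{1}{-5 + 12 \left(-2\right)} = \frac{1}{-5 - 24} = \frac{1}{-29} = - \frac{1}{29}$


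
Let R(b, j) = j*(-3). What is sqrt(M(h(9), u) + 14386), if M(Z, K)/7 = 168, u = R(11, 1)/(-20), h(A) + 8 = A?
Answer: sqrt(15562) ≈ 124.75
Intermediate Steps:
R(b, j) = -3*j
h(A) = -8 + A
u = 3/20 (u = -3*1/(-20) = -3*(-1/20) = 3/20 ≈ 0.15000)
M(Z, K) = 1176 (M(Z, K) = 7*168 = 1176)
sqrt(M(h(9), u) + 14386) = sqrt(1176 + 14386) = sqrt(15562)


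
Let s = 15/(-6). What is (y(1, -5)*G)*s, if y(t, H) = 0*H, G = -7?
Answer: 0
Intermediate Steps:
y(t, H) = 0
s = -5/2 (s = 15*(-⅙) = -5/2 ≈ -2.5000)
(y(1, -5)*G)*s = (0*(-7))*(-5/2) = 0*(-5/2) = 0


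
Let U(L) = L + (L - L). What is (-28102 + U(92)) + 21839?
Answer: -6171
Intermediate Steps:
U(L) = L (U(L) = L + 0 = L)
(-28102 + U(92)) + 21839 = (-28102 + 92) + 21839 = -28010 + 21839 = -6171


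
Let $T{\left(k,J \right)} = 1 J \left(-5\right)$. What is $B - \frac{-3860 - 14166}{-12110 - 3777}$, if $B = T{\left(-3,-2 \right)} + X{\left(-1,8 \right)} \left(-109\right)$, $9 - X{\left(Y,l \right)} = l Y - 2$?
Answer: $- \frac{32761133}{15887} \approx -2062.1$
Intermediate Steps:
$X{\left(Y,l \right)} = 11 - Y l$ ($X{\left(Y,l \right)} = 9 - \left(l Y - 2\right) = 9 - \left(Y l - 2\right) = 9 - \left(-2 + Y l\right) = 11 - Y l$)
$T{\left(k,J \right)} = - 5 J$ ($T{\left(k,J \right)} = J \left(-5\right) = - 5 J$)
$B = -2061$ ($B = \left(-5\right) \left(-2\right) + \left(11 - \left(-1\right) 8\right) \left(-109\right) = 10 + \left(11 + 8\right) \left(-109\right) = 10 + 19 \left(-109\right) = 10 - 2071 = -2061$)
$B - \frac{-3860 - 14166}{-12110 - 3777} = -2061 - \frac{-3860 - 14166}{-12110 - 3777} = -2061 - - \frac{18026}{-15887} = -2061 - \left(-18026\right) \left(- \frac{1}{15887}\right) = -2061 - \frac{18026}{15887} = - \frac{32761133}{15887}$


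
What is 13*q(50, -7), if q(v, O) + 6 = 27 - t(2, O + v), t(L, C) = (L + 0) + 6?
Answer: 169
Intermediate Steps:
t(L, C) = 6 + L (t(L, C) = L + 6 = 6 + L)
q(v, O) = 13 (q(v, O) = -6 + (27 - (6 + 2)) = -6 + (27 - 1*8) = -6 + (27 - 8) = -6 + 19 = 13)
13*q(50, -7) = 13*13 = 169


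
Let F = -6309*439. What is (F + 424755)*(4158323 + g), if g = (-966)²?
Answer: -11938988741184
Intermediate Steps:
F = -2769651
g = 933156
(F + 424755)*(4158323 + g) = (-2769651 + 424755)*(4158323 + 933156) = -2344896*5091479 = -11938988741184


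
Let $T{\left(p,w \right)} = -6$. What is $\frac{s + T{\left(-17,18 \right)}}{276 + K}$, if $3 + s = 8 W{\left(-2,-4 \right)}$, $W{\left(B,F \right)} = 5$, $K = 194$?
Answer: $\frac{31}{470} \approx 0.065957$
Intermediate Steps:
$s = 37$ ($s = -3 + 8 \cdot 5 = -3 + 40 = 37$)
$\frac{s + T{\left(-17,18 \right)}}{276 + K} = \frac{37 - 6}{276 + 194} = \frac{31}{470}$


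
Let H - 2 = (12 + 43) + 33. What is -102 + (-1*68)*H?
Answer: -6222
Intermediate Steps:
H = 90 (H = 2 + ((12 + 43) + 33) = 2 + (55 + 33) = 2 + 88 = 90)
-102 + (-1*68)*H = -102 - 1*68*90 = -102 - 68*90 = -102 - 6120 = -6222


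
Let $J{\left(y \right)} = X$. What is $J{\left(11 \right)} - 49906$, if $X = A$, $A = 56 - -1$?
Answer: $-49849$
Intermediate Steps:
$A = 57$ ($A = 56 + 1 = 57$)
$X = 57$
$J{\left(y \right)} = 57$
$J{\left(11 \right)} - 49906 = 57 - 49906 = -49849$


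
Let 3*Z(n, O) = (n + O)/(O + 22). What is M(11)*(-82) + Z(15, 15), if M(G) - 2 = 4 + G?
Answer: -51568/37 ≈ -1393.7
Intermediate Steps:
M(G) = 6 + G (M(G) = 2 + (4 + G) = 6 + G)
Z(n, O) = (O + n)/(3*(22 + O)) (Z(n, O) = ((n + O)/(O + 22))/3 = ((O + n)/(22 + O))/3 = (O + n)/(3*(22 + O)))
M(11)*(-82) + Z(15, 15) = (6 + 11)*(-82) + (15 + 15)/(3*(22 + 15)) = 17*(-82) + (⅓)*30/37 = -1394 + (⅓)*(1/37)*30 = -1394 + 10/37 = -51568/37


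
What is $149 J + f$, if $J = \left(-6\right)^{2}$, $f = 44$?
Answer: $5408$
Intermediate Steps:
$J = 36$
$149 J + f = 149 \cdot 36 + 44 = 5364 + 44 = 5408$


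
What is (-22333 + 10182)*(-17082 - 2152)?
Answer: 233712334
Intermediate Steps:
(-22333 + 10182)*(-17082 - 2152) = -12151*(-19234) = 233712334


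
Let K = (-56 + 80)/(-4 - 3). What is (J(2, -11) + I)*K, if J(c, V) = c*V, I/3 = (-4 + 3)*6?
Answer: 960/7 ≈ 137.14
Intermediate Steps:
K = -24/7 (K = 24/(-7) = 24*(-⅐) = -24/7 ≈ -3.4286)
I = -18 (I = 3*((-4 + 3)*6) = 3*(-1*6) = 3*(-6) = -18)
J(c, V) = V*c
(J(2, -11) + I)*K = (-11*2 - 18)*(-24/7) = (-22 - 18)*(-24/7) = -40*(-24/7) = 960/7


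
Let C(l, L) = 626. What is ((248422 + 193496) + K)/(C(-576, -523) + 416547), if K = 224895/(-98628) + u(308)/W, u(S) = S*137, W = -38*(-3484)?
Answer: 240431015892909/226969196539852 ≈ 1.0593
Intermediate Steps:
W = 132392
u(S) = 137*S
K = -1067191323/544064924 (K = 224895/(-98628) + (137*308)/132392 = 224895*(-1/98628) + 42196*(1/132392) = -74965/32876 + 10549/33098 = -1067191323/544064924 ≈ -1.9615)
((248422 + 193496) + K)/(C(-576, -523) + 416547) = ((248422 + 193496) - 1067191323/544064924)/(626 + 416547) = (441918 - 1067191323/544064924)/417173 = (240431015892909/544064924)*(1/417173) = 240431015892909/226969196539852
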